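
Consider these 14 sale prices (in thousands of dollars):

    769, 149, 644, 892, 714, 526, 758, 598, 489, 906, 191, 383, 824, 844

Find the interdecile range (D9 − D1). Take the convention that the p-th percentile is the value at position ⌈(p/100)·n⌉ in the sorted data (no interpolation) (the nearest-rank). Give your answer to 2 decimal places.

701.00

Sorted: 149, 191, 383, 489, 526, 598, 644, 714, 758, 769, 824, 844, 892, 906.
n = 14.
P10: rank ⌈10/100·14⌉ = 2 → 191.
P90: rank ⌈90/100·14⌉ = 13 → 892.
Difference: 892 − 191 = 701.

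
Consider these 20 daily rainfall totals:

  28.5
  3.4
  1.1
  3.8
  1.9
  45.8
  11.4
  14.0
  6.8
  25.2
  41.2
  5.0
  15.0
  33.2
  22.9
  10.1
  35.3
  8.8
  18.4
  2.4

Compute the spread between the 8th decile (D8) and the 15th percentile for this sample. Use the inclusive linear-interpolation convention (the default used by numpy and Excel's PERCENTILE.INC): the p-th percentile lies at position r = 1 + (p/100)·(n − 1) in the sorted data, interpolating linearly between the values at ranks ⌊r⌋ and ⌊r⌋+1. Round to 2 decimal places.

Sorted: 1.1, 1.9, 2.4, 3.4, 3.8, 5.0, 6.8, 8.8, 10.1, 11.4, 14.0, 15.0, 18.4, 22.9, 25.2, 28.5, 33.2, 35.3, 41.2, 45.8.
n = 20.
P15: r = 3.85; ranks 3–4 are 2.4, 3.4; interpolating gives 3.25.
P80: r = 16.2; ranks 16–17 are 28.5, 33.2; interpolating gives 29.44.
Difference: 29.44 − 3.25 = 26.19.

26.19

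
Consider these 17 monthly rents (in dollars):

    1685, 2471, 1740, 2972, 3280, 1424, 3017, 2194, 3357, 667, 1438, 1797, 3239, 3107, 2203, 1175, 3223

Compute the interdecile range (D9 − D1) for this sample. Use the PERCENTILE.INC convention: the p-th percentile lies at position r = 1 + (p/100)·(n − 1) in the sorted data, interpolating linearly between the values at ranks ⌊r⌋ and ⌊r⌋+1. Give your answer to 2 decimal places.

Sorted: 667, 1175, 1424, 1438, 1685, 1740, 1797, 2194, 2203, 2471, 2972, 3017, 3107, 3223, 3239, 3280, 3357.
n = 17.
P10: r = 2.6; ranks 2–3 are 1175, 1424; interpolating gives 1324.4.
P90: r = 15.4; ranks 15–16 are 3239, 3280; interpolating gives 3255.4.
Difference: 3255.4 − 1324.4 = 1931.

1931.00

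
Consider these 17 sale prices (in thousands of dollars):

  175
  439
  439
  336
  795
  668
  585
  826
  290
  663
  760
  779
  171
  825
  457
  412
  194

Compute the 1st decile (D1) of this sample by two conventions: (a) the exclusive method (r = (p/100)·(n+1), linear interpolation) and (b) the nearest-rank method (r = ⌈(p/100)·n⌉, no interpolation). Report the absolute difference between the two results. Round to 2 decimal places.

0.80

Sorted: 171, 175, 194, 290, 336, 412, 439, 439, 457, 585, 663, 668, 760, 779, 795, 825, 826.
n = 17.
(a) r = 1.8; between ranks 1 (171) and 2 (175): 174.2.
(b) the nearest-rank method: rank 2 → 175.
|174.2 − 175| = 0.8.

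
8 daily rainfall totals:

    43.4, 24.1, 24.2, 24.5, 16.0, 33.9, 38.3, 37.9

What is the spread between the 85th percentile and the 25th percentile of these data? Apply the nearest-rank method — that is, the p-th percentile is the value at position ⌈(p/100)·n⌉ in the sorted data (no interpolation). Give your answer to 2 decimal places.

14.20

Sorted: 16.0, 24.1, 24.2, 24.5, 33.9, 37.9, 38.3, 43.4.
n = 8.
P25: rank ⌈25/100·8⌉ = 2 → 24.1.
P85: rank ⌈85/100·8⌉ = 7 → 38.3.
Difference: 38.3 − 24.1 = 14.2.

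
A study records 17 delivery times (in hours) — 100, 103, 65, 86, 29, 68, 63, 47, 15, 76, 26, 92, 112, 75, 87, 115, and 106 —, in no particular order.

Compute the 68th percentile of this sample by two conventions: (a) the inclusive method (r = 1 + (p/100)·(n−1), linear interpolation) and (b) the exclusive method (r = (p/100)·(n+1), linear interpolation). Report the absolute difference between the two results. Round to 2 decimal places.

2.52

Sorted: 15, 26, 29, 47, 63, 65, 68, 75, 76, 86, 87, 92, 100, 103, 106, 112, 115.
n = 17.
(a) r = 11.88; between ranks 11 (87) and 12 (92): 91.4.
(b) r = 12.24; between ranks 12 (92) and 13 (100): 93.92.
|91.4 − 93.92| = 2.52.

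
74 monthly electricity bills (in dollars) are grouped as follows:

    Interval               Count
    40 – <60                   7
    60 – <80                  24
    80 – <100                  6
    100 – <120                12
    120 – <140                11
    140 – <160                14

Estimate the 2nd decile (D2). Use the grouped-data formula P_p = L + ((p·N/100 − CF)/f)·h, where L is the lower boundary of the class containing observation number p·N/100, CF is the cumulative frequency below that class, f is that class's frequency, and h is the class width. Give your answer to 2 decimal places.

66.50

N = 74; target position k = 20/100 · 74 = 14.8.
Cumulative frequencies: 7, 31, 37, 49, 60, 74.
Observation 14.8 falls in the class 60 – <80.
L = 60, CF = 7, f = 24, h = 20.
P20 = 60 + ((14.8 − 7)/24)·20 = 60 + 6.5 = 66.5.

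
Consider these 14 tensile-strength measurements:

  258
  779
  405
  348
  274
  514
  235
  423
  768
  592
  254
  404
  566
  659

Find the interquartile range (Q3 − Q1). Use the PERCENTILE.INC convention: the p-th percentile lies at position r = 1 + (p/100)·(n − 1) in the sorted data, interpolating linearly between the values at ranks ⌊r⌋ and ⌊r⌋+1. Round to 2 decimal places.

Sorted: 235, 254, 258, 274, 348, 404, 405, 423, 514, 566, 592, 659, 768, 779.
n = 14.
P25: r = 4.25; ranks 4–5 are 274, 348; interpolating gives 292.5.
P75: r = 10.75; ranks 10–11 are 566, 592; interpolating gives 585.5.
Difference: 585.5 − 292.5 = 293.

293.00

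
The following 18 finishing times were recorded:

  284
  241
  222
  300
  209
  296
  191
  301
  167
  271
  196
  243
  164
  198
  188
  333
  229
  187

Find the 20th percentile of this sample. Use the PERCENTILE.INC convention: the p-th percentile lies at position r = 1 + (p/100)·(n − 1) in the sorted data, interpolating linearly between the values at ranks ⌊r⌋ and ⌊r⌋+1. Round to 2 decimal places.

189.20

Sorted: 164, 167, 187, 188, 191, 196, 198, 209, 222, 229, 241, 243, 271, 284, 296, 300, 301, 333.
n = 18.
r = 1 + (20/100)·(18 − 1) = 1 + 3.4 = 4.4.
Rank 4 is 188 and rank 5 is 191.
Interpolate: 188 + 0.4·(191 − 188) = 188 + 0.4·3 = 189.2.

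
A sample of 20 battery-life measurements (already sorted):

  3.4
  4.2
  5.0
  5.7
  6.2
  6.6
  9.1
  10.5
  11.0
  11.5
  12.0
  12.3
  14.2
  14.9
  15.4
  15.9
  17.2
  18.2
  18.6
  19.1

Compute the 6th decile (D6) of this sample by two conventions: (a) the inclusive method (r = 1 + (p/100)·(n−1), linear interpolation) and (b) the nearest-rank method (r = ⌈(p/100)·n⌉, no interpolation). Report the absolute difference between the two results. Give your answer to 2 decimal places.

n = 20.
(a) r = 12.4; between ranks 12 (12.3) and 13 (14.2): 13.06.
(b) the nearest-rank method: rank 12 → 12.3.
|13.06 − 12.3| = 0.76.

0.76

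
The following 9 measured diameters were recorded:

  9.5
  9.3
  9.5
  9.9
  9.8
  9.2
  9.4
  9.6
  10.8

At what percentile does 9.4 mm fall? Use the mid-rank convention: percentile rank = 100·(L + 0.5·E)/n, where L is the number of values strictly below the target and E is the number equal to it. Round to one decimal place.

Sorted: 9.2, 9.3, 9.4, 9.5, 9.5, 9.6, 9.8, 9.9, 10.8.
Count below 9.4: L = 2; count equal: E = 1; n = 9.
Percentile rank = 100·(2 + 0.5·1)/9 = 100·2.5/9 = 27.78.

27.8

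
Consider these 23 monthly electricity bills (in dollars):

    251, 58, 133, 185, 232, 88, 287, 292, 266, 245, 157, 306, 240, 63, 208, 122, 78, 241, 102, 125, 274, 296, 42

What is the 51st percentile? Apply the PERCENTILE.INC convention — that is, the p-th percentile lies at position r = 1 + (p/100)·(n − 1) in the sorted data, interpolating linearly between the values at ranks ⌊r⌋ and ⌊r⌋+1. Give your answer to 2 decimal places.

Sorted: 42, 58, 63, 78, 88, 102, 122, 125, 133, 157, 185, 208, 232, 240, 241, 245, 251, 266, 274, 287, 292, 296, 306.
n = 23.
r = 1 + (51/100)·(23 − 1) = 1 + 11.22 = 12.22.
Rank 12 is 208 and rank 13 is 232.
Interpolate: 208 + 0.22·(232 − 208) = 208 + 0.22·24 = 213.28.

213.28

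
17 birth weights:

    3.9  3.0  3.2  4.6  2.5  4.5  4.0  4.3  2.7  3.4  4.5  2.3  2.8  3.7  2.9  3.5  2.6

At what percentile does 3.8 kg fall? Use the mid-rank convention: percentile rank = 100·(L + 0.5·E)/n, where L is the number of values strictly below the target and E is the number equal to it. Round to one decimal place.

Sorted: 2.3, 2.5, 2.6, 2.7, 2.8, 2.9, 3.0, 3.2, 3.4, 3.5, 3.7, 3.9, 4.0, 4.3, 4.5, 4.5, 4.6.
Count below 3.8: L = 11; count equal: E = 0; n = 17.
Percentile rank = 100·(11 + 0.5·0)/17 = 100·11/17 = 64.71.

64.7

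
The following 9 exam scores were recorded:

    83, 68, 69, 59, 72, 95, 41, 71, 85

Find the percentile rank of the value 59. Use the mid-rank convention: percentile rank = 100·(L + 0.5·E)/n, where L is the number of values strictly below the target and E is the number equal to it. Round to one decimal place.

Sorted: 41, 59, 68, 69, 71, 72, 83, 85, 95.
Count below 59: L = 1; count equal: E = 1; n = 9.
Percentile rank = 100·(1 + 0.5·1)/9 = 100·1.5/9 = 16.67.

16.7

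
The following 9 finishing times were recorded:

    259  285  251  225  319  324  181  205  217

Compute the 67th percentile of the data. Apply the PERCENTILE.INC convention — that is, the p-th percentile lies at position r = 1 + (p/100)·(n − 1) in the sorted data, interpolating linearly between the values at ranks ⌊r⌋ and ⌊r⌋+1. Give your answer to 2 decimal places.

Sorted: 181, 205, 217, 225, 251, 259, 285, 319, 324.
n = 9.
r = 1 + (67/100)·(9 − 1) = 1 + 5.36 = 6.36.
Rank 6 is 259 and rank 7 is 285.
Interpolate: 259 + 0.36·(285 − 259) = 259 + 0.36·26 = 268.36.

268.36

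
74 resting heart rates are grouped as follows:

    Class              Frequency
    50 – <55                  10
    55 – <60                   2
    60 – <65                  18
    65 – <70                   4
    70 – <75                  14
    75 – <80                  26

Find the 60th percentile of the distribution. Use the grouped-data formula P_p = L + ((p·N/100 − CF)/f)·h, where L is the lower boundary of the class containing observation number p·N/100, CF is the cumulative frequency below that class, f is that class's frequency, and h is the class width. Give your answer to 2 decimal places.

N = 74; target position k = 60/100 · 74 = 44.4.
Cumulative frequencies: 10, 12, 30, 34, 48, 74.
Observation 44.4 falls in the class 70 – <75.
L = 70, CF = 34, f = 14, h = 5.
P60 = 70 + ((44.4 − 34)/14)·5 = 70 + 3.71429 = 73.7143.

73.71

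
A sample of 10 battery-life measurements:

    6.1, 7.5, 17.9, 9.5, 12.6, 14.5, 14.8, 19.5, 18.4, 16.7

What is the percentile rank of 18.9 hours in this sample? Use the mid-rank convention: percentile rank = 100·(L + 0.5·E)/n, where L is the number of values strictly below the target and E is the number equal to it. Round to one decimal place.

Sorted: 6.1, 7.5, 9.5, 12.6, 14.5, 14.8, 16.7, 17.9, 18.4, 19.5.
Count below 18.9: L = 9; count equal: E = 0; n = 10.
Percentile rank = 100·(9 + 0.5·0)/10 = 100·9/10 = 90.

90.0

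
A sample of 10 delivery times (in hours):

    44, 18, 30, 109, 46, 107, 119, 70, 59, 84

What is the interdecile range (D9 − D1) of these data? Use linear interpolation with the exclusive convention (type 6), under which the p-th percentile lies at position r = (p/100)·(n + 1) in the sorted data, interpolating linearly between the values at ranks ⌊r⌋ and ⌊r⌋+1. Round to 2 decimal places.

98.80

Sorted: 18, 30, 44, 46, 59, 70, 84, 107, 109, 119.
n = 10.
P10: r = 1.1; ranks 1–2 are 18, 30; interpolating gives 19.2.
P90: r = 9.9; ranks 9–10 are 109, 119; interpolating gives 118.
Difference: 118 − 19.2 = 98.8.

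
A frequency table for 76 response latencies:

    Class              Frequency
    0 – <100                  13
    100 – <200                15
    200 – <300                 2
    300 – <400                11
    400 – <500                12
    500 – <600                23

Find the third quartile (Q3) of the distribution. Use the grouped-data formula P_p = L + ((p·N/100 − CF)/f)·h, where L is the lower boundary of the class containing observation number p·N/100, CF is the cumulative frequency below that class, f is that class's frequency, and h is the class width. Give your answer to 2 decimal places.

N = 76; target position k = 75/100 · 76 = 57.
Cumulative frequencies: 13, 28, 30, 41, 53, 76.
Observation 57 falls in the class 500 – <600.
L = 500, CF = 53, f = 23, h = 100.
P75 = 500 + ((57 − 53)/23)·100 = 500 + 17.3913 = 517.391.

517.39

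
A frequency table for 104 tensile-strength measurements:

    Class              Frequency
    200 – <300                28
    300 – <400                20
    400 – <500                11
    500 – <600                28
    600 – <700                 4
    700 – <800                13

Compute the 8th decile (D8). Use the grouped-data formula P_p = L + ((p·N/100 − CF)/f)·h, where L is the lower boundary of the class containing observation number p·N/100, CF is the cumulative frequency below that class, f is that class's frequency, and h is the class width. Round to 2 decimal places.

586.43

N = 104; target position k = 80/100 · 104 = 83.2.
Cumulative frequencies: 28, 48, 59, 87, 91, 104.
Observation 83.2 falls in the class 500 – <600.
L = 500, CF = 59, f = 28, h = 100.
P80 = 500 + ((83.2 − 59)/28)·100 = 500 + 86.4286 = 586.429.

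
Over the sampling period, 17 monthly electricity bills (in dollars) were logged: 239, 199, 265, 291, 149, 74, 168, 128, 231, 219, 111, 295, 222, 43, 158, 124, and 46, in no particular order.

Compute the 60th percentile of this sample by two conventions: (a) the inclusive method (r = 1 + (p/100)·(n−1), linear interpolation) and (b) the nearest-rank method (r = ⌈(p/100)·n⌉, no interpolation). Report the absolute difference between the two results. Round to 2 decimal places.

Sorted: 43, 46, 74, 111, 124, 128, 149, 158, 168, 199, 219, 222, 231, 239, 265, 291, 295.
n = 17.
(a) r = 10.6; between ranks 10 (199) and 11 (219): 211.
(b) the nearest-rank method: rank 11 → 219.
|211 − 219| = 8.

8.00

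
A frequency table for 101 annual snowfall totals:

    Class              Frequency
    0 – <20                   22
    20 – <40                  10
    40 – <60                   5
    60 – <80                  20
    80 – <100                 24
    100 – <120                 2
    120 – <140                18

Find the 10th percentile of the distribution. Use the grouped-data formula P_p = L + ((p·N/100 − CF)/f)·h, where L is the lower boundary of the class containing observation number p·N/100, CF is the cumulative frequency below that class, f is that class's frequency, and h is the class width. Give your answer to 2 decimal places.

9.18

N = 101; target position k = 10/100 · 101 = 10.1.
Cumulative frequencies: 22, 32, 37, 57, 81, 83, 101.
Observation 10.1 falls in the class 0 – <20.
L = 0, CF = 0, f = 22, h = 20.
P10 = 0 + ((10.1 − 0)/22)·20 = 0 + 9.18182 = 9.18182.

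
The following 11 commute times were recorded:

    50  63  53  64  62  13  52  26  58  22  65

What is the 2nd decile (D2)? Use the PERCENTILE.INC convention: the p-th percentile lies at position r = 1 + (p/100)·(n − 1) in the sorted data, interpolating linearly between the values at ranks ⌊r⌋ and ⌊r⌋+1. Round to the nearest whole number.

26

Sorted: 13, 22, 26, 50, 52, 53, 58, 62, 63, 64, 65.
n = 11.
r = 1 + (20/100)·(11 − 1) = 1 + 2 = 3.
r is an integer, so P20 is the value at rank 3: 26.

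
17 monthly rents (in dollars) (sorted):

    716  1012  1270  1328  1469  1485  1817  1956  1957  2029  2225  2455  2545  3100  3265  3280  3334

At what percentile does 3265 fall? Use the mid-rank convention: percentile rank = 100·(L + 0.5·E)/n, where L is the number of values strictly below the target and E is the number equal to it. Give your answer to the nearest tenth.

85.3

Count below 3265: L = 14; count equal: E = 1; n = 17.
Percentile rank = 100·(14 + 0.5·1)/17 = 100·14.5/17 = 85.29.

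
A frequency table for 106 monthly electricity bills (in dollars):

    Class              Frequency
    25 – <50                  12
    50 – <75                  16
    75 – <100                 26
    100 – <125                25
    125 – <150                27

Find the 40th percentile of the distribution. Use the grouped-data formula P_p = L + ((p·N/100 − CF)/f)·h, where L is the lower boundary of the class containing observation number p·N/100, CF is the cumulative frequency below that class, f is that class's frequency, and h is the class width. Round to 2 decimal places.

88.85

N = 106; target position k = 40/100 · 106 = 42.4.
Cumulative frequencies: 12, 28, 54, 79, 106.
Observation 42.4 falls in the class 75 – <100.
L = 75, CF = 28, f = 26, h = 25.
P40 = 75 + ((42.4 − 28)/26)·25 = 75 + 13.8462 = 88.8462.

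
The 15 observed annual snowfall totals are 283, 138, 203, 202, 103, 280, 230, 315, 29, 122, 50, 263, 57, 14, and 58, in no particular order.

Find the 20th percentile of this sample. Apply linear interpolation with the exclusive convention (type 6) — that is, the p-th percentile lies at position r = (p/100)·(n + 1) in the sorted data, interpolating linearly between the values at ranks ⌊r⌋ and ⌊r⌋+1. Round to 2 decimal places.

Sorted: 14, 29, 50, 57, 58, 103, 122, 138, 202, 203, 230, 263, 280, 283, 315.
n = 15.
r = (20/100)·(15 + 1) = 3.2.
Rank 3 is 50 and rank 4 is 57.
Interpolate: 50 + 0.2·(57 − 50) = 50 + 0.2·7 = 51.4.

51.40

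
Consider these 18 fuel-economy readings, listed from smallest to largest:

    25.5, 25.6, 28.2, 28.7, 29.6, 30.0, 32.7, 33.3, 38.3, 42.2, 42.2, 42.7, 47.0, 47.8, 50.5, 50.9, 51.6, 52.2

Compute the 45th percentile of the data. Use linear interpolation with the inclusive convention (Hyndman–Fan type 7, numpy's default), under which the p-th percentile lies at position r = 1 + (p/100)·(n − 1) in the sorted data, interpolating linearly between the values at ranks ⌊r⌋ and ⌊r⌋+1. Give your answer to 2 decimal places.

n = 18.
r = 1 + (45/100)·(18 − 1) = 1 + 7.65 = 8.65.
Rank 8 is 33.3 and rank 9 is 38.3.
Interpolate: 33.3 + 0.65·(38.3 − 33.3) = 33.3 + 0.65·5 = 36.55.

36.55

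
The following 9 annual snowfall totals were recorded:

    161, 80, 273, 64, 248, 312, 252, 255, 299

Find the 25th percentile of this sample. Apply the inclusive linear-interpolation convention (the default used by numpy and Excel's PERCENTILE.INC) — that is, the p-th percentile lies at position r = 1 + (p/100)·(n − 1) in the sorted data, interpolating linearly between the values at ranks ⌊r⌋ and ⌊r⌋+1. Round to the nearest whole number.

Sorted: 64, 80, 161, 248, 252, 255, 273, 299, 312.
n = 9.
r = 1 + (25/100)·(9 − 1) = 1 + 2 = 3.
r is an integer, so P25 is the value at rank 3: 161.

161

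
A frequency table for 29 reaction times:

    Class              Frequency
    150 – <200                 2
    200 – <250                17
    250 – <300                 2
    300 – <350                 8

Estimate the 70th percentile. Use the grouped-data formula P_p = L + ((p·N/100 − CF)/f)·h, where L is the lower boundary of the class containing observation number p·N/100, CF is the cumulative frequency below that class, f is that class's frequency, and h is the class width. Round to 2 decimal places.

N = 29; target position k = 70/100 · 29 = 20.3.
Cumulative frequencies: 2, 19, 21, 29.
Observation 20.3 falls in the class 250 – <300.
L = 250, CF = 19, f = 2, h = 50.
P70 = 250 + ((20.3 − 19)/2)·50 = 250 + 32.5 = 282.5.

282.50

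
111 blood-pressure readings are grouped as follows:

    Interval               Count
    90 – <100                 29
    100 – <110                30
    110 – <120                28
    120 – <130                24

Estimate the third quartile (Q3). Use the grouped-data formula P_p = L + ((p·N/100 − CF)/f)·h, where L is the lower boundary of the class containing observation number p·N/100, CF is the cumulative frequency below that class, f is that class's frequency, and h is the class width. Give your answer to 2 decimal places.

118.66

N = 111; target position k = 75/100 · 111 = 83.25.
Cumulative frequencies: 29, 59, 87, 111.
Observation 83.25 falls in the class 110 – <120.
L = 110, CF = 59, f = 28, h = 10.
P75 = 110 + ((83.25 − 59)/28)·10 = 110 + 8.66071 = 118.661.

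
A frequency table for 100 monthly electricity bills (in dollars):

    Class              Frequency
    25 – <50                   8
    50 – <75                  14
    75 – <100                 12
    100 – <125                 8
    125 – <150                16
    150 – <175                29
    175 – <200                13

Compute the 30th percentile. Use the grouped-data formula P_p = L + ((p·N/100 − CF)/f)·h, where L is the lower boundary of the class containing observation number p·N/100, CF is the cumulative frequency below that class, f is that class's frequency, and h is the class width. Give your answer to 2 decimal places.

N = 100; target position k = 30/100 · 100 = 30.
Cumulative frequencies: 8, 22, 34, 42, 58, 87, 100.
Observation 30 falls in the class 75 – <100.
L = 75, CF = 22, f = 12, h = 25.
P30 = 75 + ((30 − 22)/12)·25 = 75 + 16.6667 = 91.6667.

91.67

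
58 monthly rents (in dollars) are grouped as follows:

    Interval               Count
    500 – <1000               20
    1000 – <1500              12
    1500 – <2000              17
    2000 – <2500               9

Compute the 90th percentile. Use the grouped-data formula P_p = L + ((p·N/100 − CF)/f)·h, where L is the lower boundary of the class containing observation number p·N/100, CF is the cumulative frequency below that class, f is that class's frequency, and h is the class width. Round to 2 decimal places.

2177.78

N = 58; target position k = 90/100 · 58 = 52.2.
Cumulative frequencies: 20, 32, 49, 58.
Observation 52.2 falls in the class 2000 – <2500.
L = 2000, CF = 49, f = 9, h = 500.
P90 = 2000 + ((52.2 − 49)/9)·500 = 2000 + 177.778 = 2177.78.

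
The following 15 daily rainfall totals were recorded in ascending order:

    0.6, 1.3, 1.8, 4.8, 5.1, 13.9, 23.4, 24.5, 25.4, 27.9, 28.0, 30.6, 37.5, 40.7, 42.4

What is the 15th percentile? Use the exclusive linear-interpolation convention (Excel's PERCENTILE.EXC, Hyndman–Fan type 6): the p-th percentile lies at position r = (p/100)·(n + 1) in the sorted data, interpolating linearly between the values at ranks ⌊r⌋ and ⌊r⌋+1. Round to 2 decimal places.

n = 15.
r = (15/100)·(15 + 1) = 2.4.
Rank 2 is 1.3 and rank 3 is 1.8.
Interpolate: 1.3 + 0.4·(1.8 − 1.3) = 1.3 + 0.4·0.5 = 1.5.

1.50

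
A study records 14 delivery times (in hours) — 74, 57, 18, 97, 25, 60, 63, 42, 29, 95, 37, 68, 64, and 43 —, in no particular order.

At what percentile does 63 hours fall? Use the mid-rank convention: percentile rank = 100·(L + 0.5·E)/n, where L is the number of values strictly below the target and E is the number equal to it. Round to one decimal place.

60.7

Sorted: 18, 25, 29, 37, 42, 43, 57, 60, 63, 64, 68, 74, 95, 97.
Count below 63: L = 8; count equal: E = 1; n = 14.
Percentile rank = 100·(8 + 0.5·1)/14 = 100·8.5/14 = 60.71.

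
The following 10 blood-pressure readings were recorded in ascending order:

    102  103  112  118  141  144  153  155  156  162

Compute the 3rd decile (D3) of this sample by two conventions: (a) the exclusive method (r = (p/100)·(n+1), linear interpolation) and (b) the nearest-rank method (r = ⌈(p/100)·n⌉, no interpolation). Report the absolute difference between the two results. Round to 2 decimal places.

1.80

n = 10.
(a) r = 3.3; between ranks 3 (112) and 4 (118): 113.8.
(b) the nearest-rank method: rank 3 → 112.
|113.8 − 112| = 1.8.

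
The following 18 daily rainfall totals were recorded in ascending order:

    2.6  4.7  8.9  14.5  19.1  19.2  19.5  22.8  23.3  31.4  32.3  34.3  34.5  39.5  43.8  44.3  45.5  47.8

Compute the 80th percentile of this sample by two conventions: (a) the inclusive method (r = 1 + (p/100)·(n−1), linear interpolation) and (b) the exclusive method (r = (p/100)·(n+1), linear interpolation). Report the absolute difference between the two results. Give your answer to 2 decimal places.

n = 18.
(a) r = 14.6; between ranks 14 (39.5) and 15 (43.8): 42.08.
(b) r = 15.2; between ranks 15 (43.8) and 16 (44.3): 43.9.
|42.08 − 43.9| = 1.82.

1.82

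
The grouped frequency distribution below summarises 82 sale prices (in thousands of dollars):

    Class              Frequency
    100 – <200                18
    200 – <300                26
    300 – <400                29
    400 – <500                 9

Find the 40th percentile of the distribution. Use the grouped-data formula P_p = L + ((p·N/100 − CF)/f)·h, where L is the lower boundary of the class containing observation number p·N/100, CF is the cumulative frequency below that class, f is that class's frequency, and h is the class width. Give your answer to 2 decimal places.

256.92

N = 82; target position k = 40/100 · 82 = 32.8.
Cumulative frequencies: 18, 44, 73, 82.
Observation 32.8 falls in the class 200 – <300.
L = 200, CF = 18, f = 26, h = 100.
P40 = 200 + ((32.8 − 18)/26)·100 = 200 + 56.9231 = 256.923.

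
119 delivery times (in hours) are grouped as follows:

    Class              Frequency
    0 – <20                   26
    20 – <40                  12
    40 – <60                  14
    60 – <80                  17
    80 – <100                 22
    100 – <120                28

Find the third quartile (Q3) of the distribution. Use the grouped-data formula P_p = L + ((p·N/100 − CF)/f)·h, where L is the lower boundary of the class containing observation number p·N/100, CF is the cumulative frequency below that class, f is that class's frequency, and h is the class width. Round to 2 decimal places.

N = 119; target position k = 75/100 · 119 = 89.25.
Cumulative frequencies: 26, 38, 52, 69, 91, 119.
Observation 89.25 falls in the class 80 – <100.
L = 80, CF = 69, f = 22, h = 20.
P75 = 80 + ((89.25 − 69)/22)·20 = 80 + 18.4091 = 98.4091.

98.41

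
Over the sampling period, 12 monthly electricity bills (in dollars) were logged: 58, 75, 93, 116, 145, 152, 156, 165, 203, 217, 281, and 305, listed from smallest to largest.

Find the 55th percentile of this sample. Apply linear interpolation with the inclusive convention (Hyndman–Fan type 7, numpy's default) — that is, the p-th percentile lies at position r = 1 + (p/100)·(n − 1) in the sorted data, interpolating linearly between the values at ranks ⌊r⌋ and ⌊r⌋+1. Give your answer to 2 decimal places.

156.45

n = 12.
r = 1 + (55/100)·(12 − 1) = 1 + 6.05 = 7.05.
Rank 7 is 156 and rank 8 is 165.
Interpolate: 156 + 0.05·(165 − 156) = 156 + 0.05·9 = 156.45.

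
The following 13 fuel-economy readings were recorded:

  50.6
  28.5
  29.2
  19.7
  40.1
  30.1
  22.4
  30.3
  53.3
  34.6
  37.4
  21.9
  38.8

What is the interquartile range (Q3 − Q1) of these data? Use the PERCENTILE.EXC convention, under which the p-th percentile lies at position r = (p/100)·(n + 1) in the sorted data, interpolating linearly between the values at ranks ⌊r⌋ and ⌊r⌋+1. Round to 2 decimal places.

14.00

Sorted: 19.7, 21.9, 22.4, 28.5, 29.2, 30.1, 30.3, 34.6, 37.4, 38.8, 40.1, 50.6, 53.3.
n = 13.
P25: r = 3.5; ranks 3–4 are 22.4, 28.5; interpolating gives 25.45.
P75: r = 10.5; ranks 10–11 are 38.8, 40.1; interpolating gives 39.45.
Difference: 39.45 − 25.45 = 14.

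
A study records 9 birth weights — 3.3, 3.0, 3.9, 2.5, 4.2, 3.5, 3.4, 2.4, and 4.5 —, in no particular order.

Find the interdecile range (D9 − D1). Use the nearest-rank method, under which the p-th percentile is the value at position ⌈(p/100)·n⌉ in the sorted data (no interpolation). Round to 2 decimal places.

2.10

Sorted: 2.4, 2.5, 3.0, 3.3, 3.4, 3.5, 3.9, 4.2, 4.5.
n = 9.
P10: rank ⌈10/100·9⌉ = 1 → 2.4.
P90: rank ⌈90/100·9⌉ = 9 → 4.5.
Difference: 4.5 − 2.4 = 2.1.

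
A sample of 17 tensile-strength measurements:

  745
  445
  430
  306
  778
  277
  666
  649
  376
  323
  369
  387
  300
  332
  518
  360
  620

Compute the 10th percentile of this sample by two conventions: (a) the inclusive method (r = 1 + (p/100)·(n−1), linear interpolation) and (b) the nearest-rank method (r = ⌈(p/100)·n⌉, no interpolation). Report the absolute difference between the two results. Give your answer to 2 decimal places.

3.60

Sorted: 277, 300, 306, 323, 332, 360, 369, 376, 387, 430, 445, 518, 620, 649, 666, 745, 778.
n = 17.
(a) r = 2.6; between ranks 2 (300) and 3 (306): 303.6.
(b) the nearest-rank method: rank 2 → 300.
|303.6 − 300| = 3.6.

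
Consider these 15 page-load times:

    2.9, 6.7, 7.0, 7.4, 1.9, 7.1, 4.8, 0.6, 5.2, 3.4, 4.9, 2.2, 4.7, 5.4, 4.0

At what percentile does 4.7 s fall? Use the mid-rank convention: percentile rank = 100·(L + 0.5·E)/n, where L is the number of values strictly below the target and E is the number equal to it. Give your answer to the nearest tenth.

Sorted: 0.6, 1.9, 2.2, 2.9, 3.4, 4.0, 4.7, 4.8, 4.9, 5.2, 5.4, 6.7, 7.0, 7.1, 7.4.
Count below 4.7: L = 6; count equal: E = 1; n = 15.
Percentile rank = 100·(6 + 0.5·1)/15 = 100·6.5/15 = 43.33.

43.3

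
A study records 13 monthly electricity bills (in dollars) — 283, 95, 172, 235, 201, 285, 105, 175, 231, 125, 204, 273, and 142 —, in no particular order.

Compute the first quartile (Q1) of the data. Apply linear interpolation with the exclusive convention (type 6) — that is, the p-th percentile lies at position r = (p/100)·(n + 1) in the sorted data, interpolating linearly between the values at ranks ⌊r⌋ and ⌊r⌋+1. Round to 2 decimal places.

Sorted: 95, 105, 125, 142, 172, 175, 201, 204, 231, 235, 273, 283, 285.
n = 13.
r = (25/100)·(13 + 1) = 3.5.
Rank 3 is 125 and rank 4 is 142.
Interpolate: 125 + 0.5·(142 − 125) = 125 + 0.5·17 = 133.5.

133.50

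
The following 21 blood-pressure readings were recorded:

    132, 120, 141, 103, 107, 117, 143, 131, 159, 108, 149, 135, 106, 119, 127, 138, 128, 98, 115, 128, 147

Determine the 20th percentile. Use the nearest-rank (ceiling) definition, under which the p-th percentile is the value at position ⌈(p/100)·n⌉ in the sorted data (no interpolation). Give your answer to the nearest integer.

108

Sorted: 98, 103, 106, 107, 108, 115, 117, 119, 120, 127, 128, 128, 131, 132, 135, 138, 141, 143, 147, 149, 159.
n = 21.
Position = ⌈20/100 · 21⌉ = ⌈4.2⌉ = 5.
The value at rank 5 is 108.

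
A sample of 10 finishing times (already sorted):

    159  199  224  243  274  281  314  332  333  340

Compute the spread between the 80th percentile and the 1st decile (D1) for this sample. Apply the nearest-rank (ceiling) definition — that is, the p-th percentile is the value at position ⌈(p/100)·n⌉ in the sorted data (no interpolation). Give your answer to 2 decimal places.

173.00

n = 10.
P10: rank ⌈10/100·10⌉ = 1 → 159.
P80: rank ⌈80/100·10⌉ = 8 → 332.
Difference: 332 − 159 = 173.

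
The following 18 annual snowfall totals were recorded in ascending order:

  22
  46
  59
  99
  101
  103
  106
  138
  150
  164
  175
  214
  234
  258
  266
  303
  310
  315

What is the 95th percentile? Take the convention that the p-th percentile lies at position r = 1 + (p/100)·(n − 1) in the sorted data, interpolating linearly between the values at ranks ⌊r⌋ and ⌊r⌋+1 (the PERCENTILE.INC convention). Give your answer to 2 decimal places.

n = 18.
r = 1 + (95/100)·(18 − 1) = 1 + 16.15 = 17.15.
Rank 17 is 310 and rank 18 is 315.
Interpolate: 310 + 0.15·(315 − 310) = 310 + 0.15·5 = 310.75.

310.75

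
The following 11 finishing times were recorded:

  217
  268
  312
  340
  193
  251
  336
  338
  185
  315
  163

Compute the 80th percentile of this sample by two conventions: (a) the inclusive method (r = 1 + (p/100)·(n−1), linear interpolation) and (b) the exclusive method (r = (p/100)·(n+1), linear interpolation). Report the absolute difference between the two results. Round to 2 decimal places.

1.20

Sorted: 163, 185, 193, 217, 251, 268, 312, 315, 336, 338, 340.
n = 11.
(a) r = 9 → value at rank 9 = 336.
(b) r = 9.6; between ranks 9 (336) and 10 (338): 337.2.
|336 − 337.2| = 1.2.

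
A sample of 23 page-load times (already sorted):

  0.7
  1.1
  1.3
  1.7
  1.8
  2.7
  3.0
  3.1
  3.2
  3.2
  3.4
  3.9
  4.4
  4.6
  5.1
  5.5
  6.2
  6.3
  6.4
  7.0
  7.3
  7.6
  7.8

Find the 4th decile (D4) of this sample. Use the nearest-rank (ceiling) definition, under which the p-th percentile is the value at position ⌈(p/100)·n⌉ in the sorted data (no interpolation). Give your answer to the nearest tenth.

n = 23.
Position = ⌈40/100 · 23⌉ = ⌈9.2⌉ = 10.
The value at rank 10 is 3.2.

3.2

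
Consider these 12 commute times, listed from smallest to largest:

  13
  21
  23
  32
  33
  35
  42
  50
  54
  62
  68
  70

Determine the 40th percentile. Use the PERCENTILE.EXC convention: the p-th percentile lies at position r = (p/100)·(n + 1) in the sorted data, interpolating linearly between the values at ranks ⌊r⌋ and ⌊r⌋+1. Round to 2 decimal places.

n = 12.
r = (40/100)·(12 + 1) = 5.2.
Rank 5 is 33 and rank 6 is 35.
Interpolate: 33 + 0.2·(35 − 33) = 33 + 0.2·2 = 33.4.

33.40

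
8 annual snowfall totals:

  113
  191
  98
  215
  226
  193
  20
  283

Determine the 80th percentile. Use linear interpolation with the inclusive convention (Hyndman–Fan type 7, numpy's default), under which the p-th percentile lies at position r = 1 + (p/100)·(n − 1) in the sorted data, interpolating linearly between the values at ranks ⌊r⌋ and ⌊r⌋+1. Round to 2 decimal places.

Sorted: 20, 98, 113, 191, 193, 215, 226, 283.
n = 8.
r = 1 + (80/100)·(8 − 1) = 1 + 5.6 = 6.6.
Rank 6 is 215 and rank 7 is 226.
Interpolate: 215 + 0.6·(226 − 215) = 215 + 0.6·11 = 221.6.

221.60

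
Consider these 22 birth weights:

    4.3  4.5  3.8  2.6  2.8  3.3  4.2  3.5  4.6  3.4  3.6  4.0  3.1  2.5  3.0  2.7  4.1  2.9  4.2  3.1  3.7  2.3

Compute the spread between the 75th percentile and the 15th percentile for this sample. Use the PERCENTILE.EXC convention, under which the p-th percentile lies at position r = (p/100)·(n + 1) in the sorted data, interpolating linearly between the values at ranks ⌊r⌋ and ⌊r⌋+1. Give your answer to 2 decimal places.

Sorted: 2.3, 2.5, 2.6, 2.7, 2.8, 2.9, 3.0, 3.1, 3.1, 3.3, 3.4, 3.5, 3.6, 3.7, 3.8, 4.0, 4.1, 4.2, 4.2, 4.3, 4.5, 4.6.
n = 22.
P15: r = 3.45; ranks 3–4 are 2.6, 2.7; interpolating gives 2.645.
P75: r = 17.25; ranks 17–18 are 4.1, 4.2; interpolating gives 4.125.
Difference: 4.125 − 2.645 = 1.48.

1.48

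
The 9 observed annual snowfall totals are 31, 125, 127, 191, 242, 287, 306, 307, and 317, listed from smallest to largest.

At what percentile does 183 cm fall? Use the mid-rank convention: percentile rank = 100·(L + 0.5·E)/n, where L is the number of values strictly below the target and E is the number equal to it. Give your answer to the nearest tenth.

Count below 183: L = 3; count equal: E = 0; n = 9.
Percentile rank = 100·(3 + 0.5·0)/9 = 100·3/9 = 33.33.

33.3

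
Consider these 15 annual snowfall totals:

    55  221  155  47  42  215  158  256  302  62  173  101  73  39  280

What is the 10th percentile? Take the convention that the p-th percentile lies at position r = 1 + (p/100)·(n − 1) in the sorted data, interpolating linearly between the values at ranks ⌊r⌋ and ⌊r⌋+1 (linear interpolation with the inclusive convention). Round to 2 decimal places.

44.00

Sorted: 39, 42, 47, 55, 62, 73, 101, 155, 158, 173, 215, 221, 256, 280, 302.
n = 15.
r = 1 + (10/100)·(15 − 1) = 1 + 1.4 = 2.4.
Rank 2 is 42 and rank 3 is 47.
Interpolate: 42 + 0.4·(47 − 42) = 42 + 0.4·5 = 44.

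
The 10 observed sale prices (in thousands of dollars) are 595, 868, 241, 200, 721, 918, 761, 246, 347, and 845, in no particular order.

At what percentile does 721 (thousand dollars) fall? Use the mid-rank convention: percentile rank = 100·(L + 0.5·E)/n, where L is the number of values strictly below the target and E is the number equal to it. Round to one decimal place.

55.0

Sorted: 200, 241, 246, 347, 595, 721, 761, 845, 868, 918.
Count below 721: L = 5; count equal: E = 1; n = 10.
Percentile rank = 100·(5 + 0.5·1)/10 = 100·5.5/10 = 55.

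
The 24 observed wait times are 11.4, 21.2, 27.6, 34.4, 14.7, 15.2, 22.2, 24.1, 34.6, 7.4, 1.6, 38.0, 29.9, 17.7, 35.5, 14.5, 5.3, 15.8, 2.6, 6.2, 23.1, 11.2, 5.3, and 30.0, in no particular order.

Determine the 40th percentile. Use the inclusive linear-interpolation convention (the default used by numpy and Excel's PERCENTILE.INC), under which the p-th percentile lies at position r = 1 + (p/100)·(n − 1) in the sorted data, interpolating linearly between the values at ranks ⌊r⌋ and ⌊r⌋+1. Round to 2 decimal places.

14.80

Sorted: 1.6, 2.6, 5.3, 5.3, 6.2, 7.4, 11.2, 11.4, 14.5, 14.7, 15.2, 15.8, 17.7, 21.2, 22.2, 23.1, 24.1, 27.6, 29.9, 30.0, 34.4, 34.6, 35.5, 38.0.
n = 24.
r = 1 + (40/100)·(24 − 1) = 1 + 9.2 = 10.2.
Rank 10 is 14.7 and rank 11 is 15.2.
Interpolate: 14.7 + 0.2·(15.2 − 14.7) = 14.7 + 0.2·0.5 = 14.8.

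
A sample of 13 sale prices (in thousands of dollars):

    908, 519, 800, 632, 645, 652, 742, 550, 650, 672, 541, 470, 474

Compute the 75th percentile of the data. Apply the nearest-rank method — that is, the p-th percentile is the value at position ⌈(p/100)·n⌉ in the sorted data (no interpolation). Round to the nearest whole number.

Sorted: 470, 474, 519, 541, 550, 632, 645, 650, 652, 672, 742, 800, 908.
n = 13.
Position = ⌈75/100 · 13⌉ = ⌈9.75⌉ = 10.
The value at rank 10 is 672.

672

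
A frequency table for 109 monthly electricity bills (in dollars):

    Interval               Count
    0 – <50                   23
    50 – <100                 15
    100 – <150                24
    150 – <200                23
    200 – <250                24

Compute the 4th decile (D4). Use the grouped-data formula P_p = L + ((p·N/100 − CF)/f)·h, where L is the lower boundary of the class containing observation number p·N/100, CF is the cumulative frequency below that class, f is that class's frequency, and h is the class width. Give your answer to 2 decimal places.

N = 109; target position k = 40/100 · 109 = 43.6.
Cumulative frequencies: 23, 38, 62, 85, 109.
Observation 43.6 falls in the class 100 – <150.
L = 100, CF = 38, f = 24, h = 50.
P40 = 100 + ((43.6 − 38)/24)·50 = 100 + 11.6667 = 111.667.

111.67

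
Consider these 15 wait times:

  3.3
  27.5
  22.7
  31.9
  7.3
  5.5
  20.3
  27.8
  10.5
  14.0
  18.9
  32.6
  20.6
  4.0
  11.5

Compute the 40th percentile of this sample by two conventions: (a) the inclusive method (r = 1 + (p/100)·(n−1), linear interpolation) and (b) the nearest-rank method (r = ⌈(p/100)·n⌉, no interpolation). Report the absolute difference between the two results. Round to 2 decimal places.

1.50

Sorted: 3.3, 4.0, 5.5, 7.3, 10.5, 11.5, 14.0, 18.9, 20.3, 20.6, 22.7, 27.5, 27.8, 31.9, 32.6.
n = 15.
(a) r = 6.6; between ranks 6 (11.5) and 7 (14.0): 13.
(b) the nearest-rank method: rank 6 → 11.5.
|13 − 11.5| = 1.5.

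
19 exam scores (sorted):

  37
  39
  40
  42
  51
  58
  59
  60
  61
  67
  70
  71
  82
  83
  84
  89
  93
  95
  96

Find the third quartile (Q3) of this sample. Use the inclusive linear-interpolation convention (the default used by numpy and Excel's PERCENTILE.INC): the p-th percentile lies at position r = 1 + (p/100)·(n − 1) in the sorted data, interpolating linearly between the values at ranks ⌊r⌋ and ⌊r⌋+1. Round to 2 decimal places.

83.50

n = 19.
r = 1 + (75/100)·(19 − 1) = 1 + 13.5 = 14.5.
Rank 14 is 83 and rank 15 is 84.
Interpolate: 83 + 0.5·(84 − 83) = 83 + 0.5·1 = 83.5.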